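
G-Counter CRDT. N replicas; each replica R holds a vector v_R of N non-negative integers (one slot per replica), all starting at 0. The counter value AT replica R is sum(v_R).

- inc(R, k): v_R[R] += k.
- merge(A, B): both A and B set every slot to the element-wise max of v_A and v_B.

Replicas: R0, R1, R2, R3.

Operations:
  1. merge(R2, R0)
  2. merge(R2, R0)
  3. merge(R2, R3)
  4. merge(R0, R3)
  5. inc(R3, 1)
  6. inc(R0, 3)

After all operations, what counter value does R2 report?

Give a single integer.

Op 1: merge R2<->R0 -> R2=(0,0,0,0) R0=(0,0,0,0)
Op 2: merge R2<->R0 -> R2=(0,0,0,0) R0=(0,0,0,0)
Op 3: merge R2<->R3 -> R2=(0,0,0,0) R3=(0,0,0,0)
Op 4: merge R0<->R3 -> R0=(0,0,0,0) R3=(0,0,0,0)
Op 5: inc R3 by 1 -> R3=(0,0,0,1) value=1
Op 6: inc R0 by 3 -> R0=(3,0,0,0) value=3

Answer: 0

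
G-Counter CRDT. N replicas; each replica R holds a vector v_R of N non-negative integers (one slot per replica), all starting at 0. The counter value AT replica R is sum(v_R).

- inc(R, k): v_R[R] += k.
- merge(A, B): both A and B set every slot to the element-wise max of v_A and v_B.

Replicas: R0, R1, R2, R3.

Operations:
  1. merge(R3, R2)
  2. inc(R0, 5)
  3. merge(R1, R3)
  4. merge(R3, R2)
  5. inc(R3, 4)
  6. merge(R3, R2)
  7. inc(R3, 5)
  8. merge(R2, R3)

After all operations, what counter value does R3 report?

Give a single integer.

Answer: 9

Derivation:
Op 1: merge R3<->R2 -> R3=(0,0,0,0) R2=(0,0,0,0)
Op 2: inc R0 by 5 -> R0=(5,0,0,0) value=5
Op 3: merge R1<->R3 -> R1=(0,0,0,0) R3=(0,0,0,0)
Op 4: merge R3<->R2 -> R3=(0,0,0,0) R2=(0,0,0,0)
Op 5: inc R3 by 4 -> R3=(0,0,0,4) value=4
Op 6: merge R3<->R2 -> R3=(0,0,0,4) R2=(0,0,0,4)
Op 7: inc R3 by 5 -> R3=(0,0,0,9) value=9
Op 8: merge R2<->R3 -> R2=(0,0,0,9) R3=(0,0,0,9)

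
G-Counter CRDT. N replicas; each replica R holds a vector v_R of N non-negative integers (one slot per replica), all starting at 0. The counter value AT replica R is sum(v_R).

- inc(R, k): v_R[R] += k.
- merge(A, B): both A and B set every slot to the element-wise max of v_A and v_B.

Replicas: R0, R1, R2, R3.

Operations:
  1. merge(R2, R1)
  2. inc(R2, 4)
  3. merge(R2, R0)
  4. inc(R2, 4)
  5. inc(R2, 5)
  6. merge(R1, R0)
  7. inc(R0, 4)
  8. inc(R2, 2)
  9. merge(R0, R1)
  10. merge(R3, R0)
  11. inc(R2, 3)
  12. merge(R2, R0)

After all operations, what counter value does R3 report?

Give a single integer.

Answer: 8

Derivation:
Op 1: merge R2<->R1 -> R2=(0,0,0,0) R1=(0,0,0,0)
Op 2: inc R2 by 4 -> R2=(0,0,4,0) value=4
Op 3: merge R2<->R0 -> R2=(0,0,4,0) R0=(0,0,4,0)
Op 4: inc R2 by 4 -> R2=(0,0,8,0) value=8
Op 5: inc R2 by 5 -> R2=(0,0,13,0) value=13
Op 6: merge R1<->R0 -> R1=(0,0,4,0) R0=(0,0,4,0)
Op 7: inc R0 by 4 -> R0=(4,0,4,0) value=8
Op 8: inc R2 by 2 -> R2=(0,0,15,0) value=15
Op 9: merge R0<->R1 -> R0=(4,0,4,0) R1=(4,0,4,0)
Op 10: merge R3<->R0 -> R3=(4,0,4,0) R0=(4,0,4,0)
Op 11: inc R2 by 3 -> R2=(0,0,18,0) value=18
Op 12: merge R2<->R0 -> R2=(4,0,18,0) R0=(4,0,18,0)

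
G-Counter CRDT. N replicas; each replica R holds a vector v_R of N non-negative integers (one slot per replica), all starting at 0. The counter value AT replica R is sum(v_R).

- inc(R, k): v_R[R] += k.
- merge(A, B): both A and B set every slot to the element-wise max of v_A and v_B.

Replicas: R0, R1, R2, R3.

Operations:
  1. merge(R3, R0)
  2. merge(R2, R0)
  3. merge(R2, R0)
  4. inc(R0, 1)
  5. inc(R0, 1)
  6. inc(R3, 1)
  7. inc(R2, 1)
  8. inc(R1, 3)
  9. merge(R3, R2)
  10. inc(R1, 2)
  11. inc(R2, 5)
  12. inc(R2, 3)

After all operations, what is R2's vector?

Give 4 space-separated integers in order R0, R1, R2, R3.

Answer: 0 0 9 1

Derivation:
Op 1: merge R3<->R0 -> R3=(0,0,0,0) R0=(0,0,0,0)
Op 2: merge R2<->R0 -> R2=(0,0,0,0) R0=(0,0,0,0)
Op 3: merge R2<->R0 -> R2=(0,0,0,0) R0=(0,0,0,0)
Op 4: inc R0 by 1 -> R0=(1,0,0,0) value=1
Op 5: inc R0 by 1 -> R0=(2,0,0,0) value=2
Op 6: inc R3 by 1 -> R3=(0,0,0,1) value=1
Op 7: inc R2 by 1 -> R2=(0,0,1,0) value=1
Op 8: inc R1 by 3 -> R1=(0,3,0,0) value=3
Op 9: merge R3<->R2 -> R3=(0,0,1,1) R2=(0,0,1,1)
Op 10: inc R1 by 2 -> R1=(0,5,0,0) value=5
Op 11: inc R2 by 5 -> R2=(0,0,6,1) value=7
Op 12: inc R2 by 3 -> R2=(0,0,9,1) value=10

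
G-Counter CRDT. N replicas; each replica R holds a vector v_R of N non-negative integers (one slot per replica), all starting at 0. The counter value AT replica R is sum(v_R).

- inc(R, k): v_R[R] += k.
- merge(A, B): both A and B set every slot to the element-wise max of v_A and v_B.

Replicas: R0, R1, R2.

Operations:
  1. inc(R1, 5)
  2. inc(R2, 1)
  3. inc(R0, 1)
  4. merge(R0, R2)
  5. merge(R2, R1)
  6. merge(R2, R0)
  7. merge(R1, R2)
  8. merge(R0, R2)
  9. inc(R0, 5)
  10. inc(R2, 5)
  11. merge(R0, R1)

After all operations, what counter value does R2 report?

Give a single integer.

Answer: 12

Derivation:
Op 1: inc R1 by 5 -> R1=(0,5,0) value=5
Op 2: inc R2 by 1 -> R2=(0,0,1) value=1
Op 3: inc R0 by 1 -> R0=(1,0,0) value=1
Op 4: merge R0<->R2 -> R0=(1,0,1) R2=(1,0,1)
Op 5: merge R2<->R1 -> R2=(1,5,1) R1=(1,5,1)
Op 6: merge R2<->R0 -> R2=(1,5,1) R0=(1,5,1)
Op 7: merge R1<->R2 -> R1=(1,5,1) R2=(1,5,1)
Op 8: merge R0<->R2 -> R0=(1,5,1) R2=(1,5,1)
Op 9: inc R0 by 5 -> R0=(6,5,1) value=12
Op 10: inc R2 by 5 -> R2=(1,5,6) value=12
Op 11: merge R0<->R1 -> R0=(6,5,1) R1=(6,5,1)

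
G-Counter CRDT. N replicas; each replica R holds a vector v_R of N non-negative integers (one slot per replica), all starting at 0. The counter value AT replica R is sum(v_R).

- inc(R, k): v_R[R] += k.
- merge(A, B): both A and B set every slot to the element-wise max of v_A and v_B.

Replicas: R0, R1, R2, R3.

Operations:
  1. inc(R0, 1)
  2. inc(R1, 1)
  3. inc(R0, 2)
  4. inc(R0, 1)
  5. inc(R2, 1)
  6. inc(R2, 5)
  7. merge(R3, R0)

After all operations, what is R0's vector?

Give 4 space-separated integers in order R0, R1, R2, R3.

Op 1: inc R0 by 1 -> R0=(1,0,0,0) value=1
Op 2: inc R1 by 1 -> R1=(0,1,0,0) value=1
Op 3: inc R0 by 2 -> R0=(3,0,0,0) value=3
Op 4: inc R0 by 1 -> R0=(4,0,0,0) value=4
Op 5: inc R2 by 1 -> R2=(0,0,1,0) value=1
Op 6: inc R2 by 5 -> R2=(0,0,6,0) value=6
Op 7: merge R3<->R0 -> R3=(4,0,0,0) R0=(4,0,0,0)

Answer: 4 0 0 0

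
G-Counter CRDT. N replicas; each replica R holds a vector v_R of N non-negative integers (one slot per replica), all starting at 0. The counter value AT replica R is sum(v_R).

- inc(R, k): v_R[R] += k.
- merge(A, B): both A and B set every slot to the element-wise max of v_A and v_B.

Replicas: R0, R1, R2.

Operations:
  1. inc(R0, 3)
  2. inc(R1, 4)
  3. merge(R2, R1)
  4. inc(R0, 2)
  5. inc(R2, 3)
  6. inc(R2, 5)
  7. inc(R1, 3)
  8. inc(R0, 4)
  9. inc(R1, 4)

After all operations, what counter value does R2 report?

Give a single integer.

Answer: 12

Derivation:
Op 1: inc R0 by 3 -> R0=(3,0,0) value=3
Op 2: inc R1 by 4 -> R1=(0,4,0) value=4
Op 3: merge R2<->R1 -> R2=(0,4,0) R1=(0,4,0)
Op 4: inc R0 by 2 -> R0=(5,0,0) value=5
Op 5: inc R2 by 3 -> R2=(0,4,3) value=7
Op 6: inc R2 by 5 -> R2=(0,4,8) value=12
Op 7: inc R1 by 3 -> R1=(0,7,0) value=7
Op 8: inc R0 by 4 -> R0=(9,0,0) value=9
Op 9: inc R1 by 4 -> R1=(0,11,0) value=11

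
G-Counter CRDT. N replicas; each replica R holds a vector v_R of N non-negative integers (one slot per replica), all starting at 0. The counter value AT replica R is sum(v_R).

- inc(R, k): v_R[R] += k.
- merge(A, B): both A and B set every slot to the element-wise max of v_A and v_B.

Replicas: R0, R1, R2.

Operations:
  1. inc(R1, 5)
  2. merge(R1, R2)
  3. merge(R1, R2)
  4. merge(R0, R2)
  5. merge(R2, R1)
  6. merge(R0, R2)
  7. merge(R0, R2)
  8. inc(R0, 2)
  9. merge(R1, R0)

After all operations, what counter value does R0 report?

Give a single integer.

Op 1: inc R1 by 5 -> R1=(0,5,0) value=5
Op 2: merge R1<->R2 -> R1=(0,5,0) R2=(0,5,0)
Op 3: merge R1<->R2 -> R1=(0,5,0) R2=(0,5,0)
Op 4: merge R0<->R2 -> R0=(0,5,0) R2=(0,5,0)
Op 5: merge R2<->R1 -> R2=(0,5,0) R1=(0,5,0)
Op 6: merge R0<->R2 -> R0=(0,5,0) R2=(0,5,0)
Op 7: merge R0<->R2 -> R0=(0,5,0) R2=(0,5,0)
Op 8: inc R0 by 2 -> R0=(2,5,0) value=7
Op 9: merge R1<->R0 -> R1=(2,5,0) R0=(2,5,0)

Answer: 7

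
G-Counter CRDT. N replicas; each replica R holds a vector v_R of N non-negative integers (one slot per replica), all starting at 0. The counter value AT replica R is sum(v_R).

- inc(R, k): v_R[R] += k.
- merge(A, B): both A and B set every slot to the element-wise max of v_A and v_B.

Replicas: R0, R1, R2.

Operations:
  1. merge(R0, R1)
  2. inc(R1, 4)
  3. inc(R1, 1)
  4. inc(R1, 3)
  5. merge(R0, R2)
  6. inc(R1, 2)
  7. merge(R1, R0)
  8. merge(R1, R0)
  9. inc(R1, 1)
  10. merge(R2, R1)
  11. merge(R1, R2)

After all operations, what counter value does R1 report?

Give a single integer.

Answer: 11

Derivation:
Op 1: merge R0<->R1 -> R0=(0,0,0) R1=(0,0,0)
Op 2: inc R1 by 4 -> R1=(0,4,0) value=4
Op 3: inc R1 by 1 -> R1=(0,5,0) value=5
Op 4: inc R1 by 3 -> R1=(0,8,0) value=8
Op 5: merge R0<->R2 -> R0=(0,0,0) R2=(0,0,0)
Op 6: inc R1 by 2 -> R1=(0,10,0) value=10
Op 7: merge R1<->R0 -> R1=(0,10,0) R0=(0,10,0)
Op 8: merge R1<->R0 -> R1=(0,10,0) R0=(0,10,0)
Op 9: inc R1 by 1 -> R1=(0,11,0) value=11
Op 10: merge R2<->R1 -> R2=(0,11,0) R1=(0,11,0)
Op 11: merge R1<->R2 -> R1=(0,11,0) R2=(0,11,0)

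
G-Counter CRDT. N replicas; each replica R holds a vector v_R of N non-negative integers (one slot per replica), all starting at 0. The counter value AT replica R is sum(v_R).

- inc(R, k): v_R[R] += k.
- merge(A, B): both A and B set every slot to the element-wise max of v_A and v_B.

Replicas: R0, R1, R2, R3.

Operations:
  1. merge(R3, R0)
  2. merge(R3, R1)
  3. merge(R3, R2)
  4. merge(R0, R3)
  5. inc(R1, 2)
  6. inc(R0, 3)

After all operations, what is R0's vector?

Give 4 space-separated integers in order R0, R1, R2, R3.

Answer: 3 0 0 0

Derivation:
Op 1: merge R3<->R0 -> R3=(0,0,0,0) R0=(0,0,0,0)
Op 2: merge R3<->R1 -> R3=(0,0,0,0) R1=(0,0,0,0)
Op 3: merge R3<->R2 -> R3=(0,0,0,0) R2=(0,0,0,0)
Op 4: merge R0<->R3 -> R0=(0,0,0,0) R3=(0,0,0,0)
Op 5: inc R1 by 2 -> R1=(0,2,0,0) value=2
Op 6: inc R0 by 3 -> R0=(3,0,0,0) value=3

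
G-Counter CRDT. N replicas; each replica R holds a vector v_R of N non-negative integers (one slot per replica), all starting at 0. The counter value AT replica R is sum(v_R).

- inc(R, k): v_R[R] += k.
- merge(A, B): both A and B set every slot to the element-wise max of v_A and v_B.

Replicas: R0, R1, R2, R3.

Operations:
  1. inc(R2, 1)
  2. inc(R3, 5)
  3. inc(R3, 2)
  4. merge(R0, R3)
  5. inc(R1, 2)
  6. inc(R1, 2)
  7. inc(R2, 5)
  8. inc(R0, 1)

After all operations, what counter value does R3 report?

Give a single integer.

Op 1: inc R2 by 1 -> R2=(0,0,1,0) value=1
Op 2: inc R3 by 5 -> R3=(0,0,0,5) value=5
Op 3: inc R3 by 2 -> R3=(0,0,0,7) value=7
Op 4: merge R0<->R3 -> R0=(0,0,0,7) R3=(0,0,0,7)
Op 5: inc R1 by 2 -> R1=(0,2,0,0) value=2
Op 6: inc R1 by 2 -> R1=(0,4,0,0) value=4
Op 7: inc R2 by 5 -> R2=(0,0,6,0) value=6
Op 8: inc R0 by 1 -> R0=(1,0,0,7) value=8

Answer: 7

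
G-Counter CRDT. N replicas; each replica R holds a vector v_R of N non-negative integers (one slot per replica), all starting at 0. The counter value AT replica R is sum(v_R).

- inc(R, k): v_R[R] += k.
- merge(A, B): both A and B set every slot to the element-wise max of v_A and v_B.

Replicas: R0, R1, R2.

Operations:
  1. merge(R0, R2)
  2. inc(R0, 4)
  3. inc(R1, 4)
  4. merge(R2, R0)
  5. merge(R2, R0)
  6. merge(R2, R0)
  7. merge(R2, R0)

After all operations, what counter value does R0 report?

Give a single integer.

Op 1: merge R0<->R2 -> R0=(0,0,0) R2=(0,0,0)
Op 2: inc R0 by 4 -> R0=(4,0,0) value=4
Op 3: inc R1 by 4 -> R1=(0,4,0) value=4
Op 4: merge R2<->R0 -> R2=(4,0,0) R0=(4,0,0)
Op 5: merge R2<->R0 -> R2=(4,0,0) R0=(4,0,0)
Op 6: merge R2<->R0 -> R2=(4,0,0) R0=(4,0,0)
Op 7: merge R2<->R0 -> R2=(4,0,0) R0=(4,0,0)

Answer: 4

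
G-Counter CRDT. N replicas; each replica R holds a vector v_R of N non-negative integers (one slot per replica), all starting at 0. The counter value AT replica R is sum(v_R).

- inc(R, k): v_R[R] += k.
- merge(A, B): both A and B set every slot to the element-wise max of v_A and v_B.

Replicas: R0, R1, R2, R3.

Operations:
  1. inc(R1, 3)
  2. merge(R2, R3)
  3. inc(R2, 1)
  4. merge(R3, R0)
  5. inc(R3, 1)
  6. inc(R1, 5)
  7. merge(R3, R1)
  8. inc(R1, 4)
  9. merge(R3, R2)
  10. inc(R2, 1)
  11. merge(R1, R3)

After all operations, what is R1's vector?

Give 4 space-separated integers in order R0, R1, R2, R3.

Op 1: inc R1 by 3 -> R1=(0,3,0,0) value=3
Op 2: merge R2<->R3 -> R2=(0,0,0,0) R3=(0,0,0,0)
Op 3: inc R2 by 1 -> R2=(0,0,1,0) value=1
Op 4: merge R3<->R0 -> R3=(0,0,0,0) R0=(0,0,0,0)
Op 5: inc R3 by 1 -> R3=(0,0,0,1) value=1
Op 6: inc R1 by 5 -> R1=(0,8,0,0) value=8
Op 7: merge R3<->R1 -> R3=(0,8,0,1) R1=(0,8,0,1)
Op 8: inc R1 by 4 -> R1=(0,12,0,1) value=13
Op 9: merge R3<->R2 -> R3=(0,8,1,1) R2=(0,8,1,1)
Op 10: inc R2 by 1 -> R2=(0,8,2,1) value=11
Op 11: merge R1<->R3 -> R1=(0,12,1,1) R3=(0,12,1,1)

Answer: 0 12 1 1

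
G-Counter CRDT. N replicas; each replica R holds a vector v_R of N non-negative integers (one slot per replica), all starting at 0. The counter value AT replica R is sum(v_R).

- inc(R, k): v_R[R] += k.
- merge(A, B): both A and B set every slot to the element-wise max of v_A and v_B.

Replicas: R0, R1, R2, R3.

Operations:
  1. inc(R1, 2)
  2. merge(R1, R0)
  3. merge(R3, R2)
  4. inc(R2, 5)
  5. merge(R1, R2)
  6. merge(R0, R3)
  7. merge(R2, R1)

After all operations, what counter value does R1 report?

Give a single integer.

Answer: 7

Derivation:
Op 1: inc R1 by 2 -> R1=(0,2,0,0) value=2
Op 2: merge R1<->R0 -> R1=(0,2,0,0) R0=(0,2,0,0)
Op 3: merge R3<->R2 -> R3=(0,0,0,0) R2=(0,0,0,0)
Op 4: inc R2 by 5 -> R2=(0,0,5,0) value=5
Op 5: merge R1<->R2 -> R1=(0,2,5,0) R2=(0,2,5,0)
Op 6: merge R0<->R3 -> R0=(0,2,0,0) R3=(0,2,0,0)
Op 7: merge R2<->R1 -> R2=(0,2,5,0) R1=(0,2,5,0)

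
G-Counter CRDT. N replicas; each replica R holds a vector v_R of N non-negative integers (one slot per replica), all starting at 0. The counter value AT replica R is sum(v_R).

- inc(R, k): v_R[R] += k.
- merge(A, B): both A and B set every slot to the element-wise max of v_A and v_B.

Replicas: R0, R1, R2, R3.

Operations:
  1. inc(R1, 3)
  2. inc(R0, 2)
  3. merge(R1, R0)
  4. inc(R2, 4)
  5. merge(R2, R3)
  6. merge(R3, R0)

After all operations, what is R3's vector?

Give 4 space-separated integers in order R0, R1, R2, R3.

Answer: 2 3 4 0

Derivation:
Op 1: inc R1 by 3 -> R1=(0,3,0,0) value=3
Op 2: inc R0 by 2 -> R0=(2,0,0,0) value=2
Op 3: merge R1<->R0 -> R1=(2,3,0,0) R0=(2,3,0,0)
Op 4: inc R2 by 4 -> R2=(0,0,4,0) value=4
Op 5: merge R2<->R3 -> R2=(0,0,4,0) R3=(0,0,4,0)
Op 6: merge R3<->R0 -> R3=(2,3,4,0) R0=(2,3,4,0)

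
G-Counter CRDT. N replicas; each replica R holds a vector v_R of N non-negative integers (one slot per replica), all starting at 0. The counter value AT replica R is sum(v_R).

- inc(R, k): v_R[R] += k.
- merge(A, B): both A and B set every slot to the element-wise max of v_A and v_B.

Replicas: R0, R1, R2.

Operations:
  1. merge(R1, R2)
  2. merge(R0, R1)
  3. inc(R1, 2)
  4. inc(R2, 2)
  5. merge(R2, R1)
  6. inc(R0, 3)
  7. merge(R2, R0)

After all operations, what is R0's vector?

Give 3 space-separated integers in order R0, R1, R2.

Answer: 3 2 2

Derivation:
Op 1: merge R1<->R2 -> R1=(0,0,0) R2=(0,0,0)
Op 2: merge R0<->R1 -> R0=(0,0,0) R1=(0,0,0)
Op 3: inc R1 by 2 -> R1=(0,2,0) value=2
Op 4: inc R2 by 2 -> R2=(0,0,2) value=2
Op 5: merge R2<->R1 -> R2=(0,2,2) R1=(0,2,2)
Op 6: inc R0 by 3 -> R0=(3,0,0) value=3
Op 7: merge R2<->R0 -> R2=(3,2,2) R0=(3,2,2)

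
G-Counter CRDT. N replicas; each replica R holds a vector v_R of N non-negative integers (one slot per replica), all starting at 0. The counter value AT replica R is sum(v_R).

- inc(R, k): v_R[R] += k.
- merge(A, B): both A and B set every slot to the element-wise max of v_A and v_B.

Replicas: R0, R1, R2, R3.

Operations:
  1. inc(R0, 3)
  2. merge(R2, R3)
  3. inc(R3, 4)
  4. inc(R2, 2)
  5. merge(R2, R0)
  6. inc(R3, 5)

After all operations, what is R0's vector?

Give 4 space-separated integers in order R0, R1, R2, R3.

Answer: 3 0 2 0

Derivation:
Op 1: inc R0 by 3 -> R0=(3,0,0,0) value=3
Op 2: merge R2<->R3 -> R2=(0,0,0,0) R3=(0,0,0,0)
Op 3: inc R3 by 4 -> R3=(0,0,0,4) value=4
Op 4: inc R2 by 2 -> R2=(0,0,2,0) value=2
Op 5: merge R2<->R0 -> R2=(3,0,2,0) R0=(3,0,2,0)
Op 6: inc R3 by 5 -> R3=(0,0,0,9) value=9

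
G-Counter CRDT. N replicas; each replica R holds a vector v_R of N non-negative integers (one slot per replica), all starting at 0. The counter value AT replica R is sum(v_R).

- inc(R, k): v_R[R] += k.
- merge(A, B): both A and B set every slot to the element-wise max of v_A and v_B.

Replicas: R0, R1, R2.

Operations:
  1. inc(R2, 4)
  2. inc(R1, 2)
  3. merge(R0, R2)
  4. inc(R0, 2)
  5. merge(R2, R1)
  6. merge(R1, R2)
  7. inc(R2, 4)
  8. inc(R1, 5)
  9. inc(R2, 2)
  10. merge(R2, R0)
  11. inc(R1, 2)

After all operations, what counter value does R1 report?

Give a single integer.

Answer: 13

Derivation:
Op 1: inc R2 by 4 -> R2=(0,0,4) value=4
Op 2: inc R1 by 2 -> R1=(0,2,0) value=2
Op 3: merge R0<->R2 -> R0=(0,0,4) R2=(0,0,4)
Op 4: inc R0 by 2 -> R0=(2,0,4) value=6
Op 5: merge R2<->R1 -> R2=(0,2,4) R1=(0,2,4)
Op 6: merge R1<->R2 -> R1=(0,2,4) R2=(0,2,4)
Op 7: inc R2 by 4 -> R2=(0,2,8) value=10
Op 8: inc R1 by 5 -> R1=(0,7,4) value=11
Op 9: inc R2 by 2 -> R2=(0,2,10) value=12
Op 10: merge R2<->R0 -> R2=(2,2,10) R0=(2,2,10)
Op 11: inc R1 by 2 -> R1=(0,9,4) value=13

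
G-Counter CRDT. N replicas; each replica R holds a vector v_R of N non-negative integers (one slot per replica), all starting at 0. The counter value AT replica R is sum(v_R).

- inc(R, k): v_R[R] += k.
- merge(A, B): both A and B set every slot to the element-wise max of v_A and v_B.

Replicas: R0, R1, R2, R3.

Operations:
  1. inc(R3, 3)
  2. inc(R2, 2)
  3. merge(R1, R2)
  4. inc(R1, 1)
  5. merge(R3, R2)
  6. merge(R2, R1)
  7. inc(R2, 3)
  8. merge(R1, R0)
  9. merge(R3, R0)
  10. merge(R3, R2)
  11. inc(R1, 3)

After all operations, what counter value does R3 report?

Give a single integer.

Op 1: inc R3 by 3 -> R3=(0,0,0,3) value=3
Op 2: inc R2 by 2 -> R2=(0,0,2,0) value=2
Op 3: merge R1<->R2 -> R1=(0,0,2,0) R2=(0,0,2,0)
Op 4: inc R1 by 1 -> R1=(0,1,2,0) value=3
Op 5: merge R3<->R2 -> R3=(0,0,2,3) R2=(0,0,2,3)
Op 6: merge R2<->R1 -> R2=(0,1,2,3) R1=(0,1,2,3)
Op 7: inc R2 by 3 -> R2=(0,1,5,3) value=9
Op 8: merge R1<->R0 -> R1=(0,1,2,3) R0=(0,1,2,3)
Op 9: merge R3<->R0 -> R3=(0,1,2,3) R0=(0,1,2,3)
Op 10: merge R3<->R2 -> R3=(0,1,5,3) R2=(0,1,5,3)
Op 11: inc R1 by 3 -> R1=(0,4,2,3) value=9

Answer: 9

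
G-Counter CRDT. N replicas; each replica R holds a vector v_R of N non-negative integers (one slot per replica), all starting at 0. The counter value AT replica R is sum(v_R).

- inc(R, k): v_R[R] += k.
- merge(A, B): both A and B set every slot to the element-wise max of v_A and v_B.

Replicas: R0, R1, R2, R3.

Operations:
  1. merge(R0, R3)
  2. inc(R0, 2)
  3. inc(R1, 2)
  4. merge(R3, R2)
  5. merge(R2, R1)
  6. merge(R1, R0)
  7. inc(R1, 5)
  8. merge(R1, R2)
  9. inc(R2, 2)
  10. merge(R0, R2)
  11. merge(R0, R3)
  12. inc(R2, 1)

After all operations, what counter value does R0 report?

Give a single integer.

Answer: 11

Derivation:
Op 1: merge R0<->R3 -> R0=(0,0,0,0) R3=(0,0,0,0)
Op 2: inc R0 by 2 -> R0=(2,0,0,0) value=2
Op 3: inc R1 by 2 -> R1=(0,2,0,0) value=2
Op 4: merge R3<->R2 -> R3=(0,0,0,0) R2=(0,0,0,0)
Op 5: merge R2<->R1 -> R2=(0,2,0,0) R1=(0,2,0,0)
Op 6: merge R1<->R0 -> R1=(2,2,0,0) R0=(2,2,0,0)
Op 7: inc R1 by 5 -> R1=(2,7,0,0) value=9
Op 8: merge R1<->R2 -> R1=(2,7,0,0) R2=(2,7,0,0)
Op 9: inc R2 by 2 -> R2=(2,7,2,0) value=11
Op 10: merge R0<->R2 -> R0=(2,7,2,0) R2=(2,7,2,0)
Op 11: merge R0<->R3 -> R0=(2,7,2,0) R3=(2,7,2,0)
Op 12: inc R2 by 1 -> R2=(2,7,3,0) value=12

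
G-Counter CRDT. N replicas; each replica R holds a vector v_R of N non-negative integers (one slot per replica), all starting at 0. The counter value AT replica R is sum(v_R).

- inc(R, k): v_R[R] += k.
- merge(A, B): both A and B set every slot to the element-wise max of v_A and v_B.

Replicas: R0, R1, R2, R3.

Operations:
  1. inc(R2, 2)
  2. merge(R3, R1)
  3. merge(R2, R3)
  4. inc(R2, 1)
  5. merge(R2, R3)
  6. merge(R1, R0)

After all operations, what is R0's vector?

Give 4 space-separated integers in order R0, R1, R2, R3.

Op 1: inc R2 by 2 -> R2=(0,0,2,0) value=2
Op 2: merge R3<->R1 -> R3=(0,0,0,0) R1=(0,0,0,0)
Op 3: merge R2<->R3 -> R2=(0,0,2,0) R3=(0,0,2,0)
Op 4: inc R2 by 1 -> R2=(0,0,3,0) value=3
Op 5: merge R2<->R3 -> R2=(0,0,3,0) R3=(0,0,3,0)
Op 6: merge R1<->R0 -> R1=(0,0,0,0) R0=(0,0,0,0)

Answer: 0 0 0 0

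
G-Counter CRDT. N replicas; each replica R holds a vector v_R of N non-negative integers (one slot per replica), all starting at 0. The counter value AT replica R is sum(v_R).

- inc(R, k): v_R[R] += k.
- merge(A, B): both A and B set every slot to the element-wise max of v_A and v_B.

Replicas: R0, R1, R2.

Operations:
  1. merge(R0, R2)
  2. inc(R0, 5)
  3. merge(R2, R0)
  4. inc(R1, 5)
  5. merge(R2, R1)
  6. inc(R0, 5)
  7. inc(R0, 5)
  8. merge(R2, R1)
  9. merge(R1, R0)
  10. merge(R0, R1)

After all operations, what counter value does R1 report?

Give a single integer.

Answer: 20

Derivation:
Op 1: merge R0<->R2 -> R0=(0,0,0) R2=(0,0,0)
Op 2: inc R0 by 5 -> R0=(5,0,0) value=5
Op 3: merge R2<->R0 -> R2=(5,0,0) R0=(5,0,0)
Op 4: inc R1 by 5 -> R1=(0,5,0) value=5
Op 5: merge R2<->R1 -> R2=(5,5,0) R1=(5,5,0)
Op 6: inc R0 by 5 -> R0=(10,0,0) value=10
Op 7: inc R0 by 5 -> R0=(15,0,0) value=15
Op 8: merge R2<->R1 -> R2=(5,5,0) R1=(5,5,0)
Op 9: merge R1<->R0 -> R1=(15,5,0) R0=(15,5,0)
Op 10: merge R0<->R1 -> R0=(15,5,0) R1=(15,5,0)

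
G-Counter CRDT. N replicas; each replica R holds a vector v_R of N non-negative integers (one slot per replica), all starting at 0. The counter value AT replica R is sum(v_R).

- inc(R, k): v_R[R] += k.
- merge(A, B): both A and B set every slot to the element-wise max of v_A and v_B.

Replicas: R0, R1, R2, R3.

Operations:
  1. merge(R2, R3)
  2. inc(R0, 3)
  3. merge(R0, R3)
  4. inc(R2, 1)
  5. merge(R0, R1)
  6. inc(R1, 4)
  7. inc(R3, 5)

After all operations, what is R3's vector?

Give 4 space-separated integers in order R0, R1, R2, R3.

Answer: 3 0 0 5

Derivation:
Op 1: merge R2<->R3 -> R2=(0,0,0,0) R3=(0,0,0,0)
Op 2: inc R0 by 3 -> R0=(3,0,0,0) value=3
Op 3: merge R0<->R3 -> R0=(3,0,0,0) R3=(3,0,0,0)
Op 4: inc R2 by 1 -> R2=(0,0,1,0) value=1
Op 5: merge R0<->R1 -> R0=(3,0,0,0) R1=(3,0,0,0)
Op 6: inc R1 by 4 -> R1=(3,4,0,0) value=7
Op 7: inc R3 by 5 -> R3=(3,0,0,5) value=8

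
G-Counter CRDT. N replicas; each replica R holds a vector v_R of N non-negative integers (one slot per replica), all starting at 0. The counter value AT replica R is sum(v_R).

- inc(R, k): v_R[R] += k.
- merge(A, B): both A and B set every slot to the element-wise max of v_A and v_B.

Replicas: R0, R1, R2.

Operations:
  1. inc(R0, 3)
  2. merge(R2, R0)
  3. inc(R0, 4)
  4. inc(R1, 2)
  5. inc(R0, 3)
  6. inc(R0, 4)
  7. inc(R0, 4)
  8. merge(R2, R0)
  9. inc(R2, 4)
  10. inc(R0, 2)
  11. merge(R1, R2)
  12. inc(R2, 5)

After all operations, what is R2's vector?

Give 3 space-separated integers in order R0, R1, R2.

Op 1: inc R0 by 3 -> R0=(3,0,0) value=3
Op 2: merge R2<->R0 -> R2=(3,0,0) R0=(3,0,0)
Op 3: inc R0 by 4 -> R0=(7,0,0) value=7
Op 4: inc R1 by 2 -> R1=(0,2,0) value=2
Op 5: inc R0 by 3 -> R0=(10,0,0) value=10
Op 6: inc R0 by 4 -> R0=(14,0,0) value=14
Op 7: inc R0 by 4 -> R0=(18,0,0) value=18
Op 8: merge R2<->R0 -> R2=(18,0,0) R0=(18,0,0)
Op 9: inc R2 by 4 -> R2=(18,0,4) value=22
Op 10: inc R0 by 2 -> R0=(20,0,0) value=20
Op 11: merge R1<->R2 -> R1=(18,2,4) R2=(18,2,4)
Op 12: inc R2 by 5 -> R2=(18,2,9) value=29

Answer: 18 2 9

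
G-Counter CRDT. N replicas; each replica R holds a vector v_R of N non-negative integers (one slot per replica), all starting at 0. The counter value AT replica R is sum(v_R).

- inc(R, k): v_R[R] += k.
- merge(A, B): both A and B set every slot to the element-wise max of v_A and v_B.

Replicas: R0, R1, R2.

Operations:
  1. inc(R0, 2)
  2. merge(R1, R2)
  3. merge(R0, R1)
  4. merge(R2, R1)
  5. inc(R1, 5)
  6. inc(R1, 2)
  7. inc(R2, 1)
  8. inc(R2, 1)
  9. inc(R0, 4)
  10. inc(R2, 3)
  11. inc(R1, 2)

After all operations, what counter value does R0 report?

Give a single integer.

Answer: 6

Derivation:
Op 1: inc R0 by 2 -> R0=(2,0,0) value=2
Op 2: merge R1<->R2 -> R1=(0,0,0) R2=(0,0,0)
Op 3: merge R0<->R1 -> R0=(2,0,0) R1=(2,0,0)
Op 4: merge R2<->R1 -> R2=(2,0,0) R1=(2,0,0)
Op 5: inc R1 by 5 -> R1=(2,5,0) value=7
Op 6: inc R1 by 2 -> R1=(2,7,0) value=9
Op 7: inc R2 by 1 -> R2=(2,0,1) value=3
Op 8: inc R2 by 1 -> R2=(2,0,2) value=4
Op 9: inc R0 by 4 -> R0=(6,0,0) value=6
Op 10: inc R2 by 3 -> R2=(2,0,5) value=7
Op 11: inc R1 by 2 -> R1=(2,9,0) value=11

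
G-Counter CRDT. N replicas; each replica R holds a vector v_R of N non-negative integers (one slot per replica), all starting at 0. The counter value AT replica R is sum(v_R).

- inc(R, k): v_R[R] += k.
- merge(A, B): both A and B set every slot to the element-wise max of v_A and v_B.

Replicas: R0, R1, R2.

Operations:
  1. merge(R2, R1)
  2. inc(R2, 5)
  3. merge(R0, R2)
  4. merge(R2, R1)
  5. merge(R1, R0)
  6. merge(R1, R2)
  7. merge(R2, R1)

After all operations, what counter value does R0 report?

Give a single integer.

Op 1: merge R2<->R1 -> R2=(0,0,0) R1=(0,0,0)
Op 2: inc R2 by 5 -> R2=(0,0,5) value=5
Op 3: merge R0<->R2 -> R0=(0,0,5) R2=(0,0,5)
Op 4: merge R2<->R1 -> R2=(0,0,5) R1=(0,0,5)
Op 5: merge R1<->R0 -> R1=(0,0,5) R0=(0,0,5)
Op 6: merge R1<->R2 -> R1=(0,0,5) R2=(0,0,5)
Op 7: merge R2<->R1 -> R2=(0,0,5) R1=(0,0,5)

Answer: 5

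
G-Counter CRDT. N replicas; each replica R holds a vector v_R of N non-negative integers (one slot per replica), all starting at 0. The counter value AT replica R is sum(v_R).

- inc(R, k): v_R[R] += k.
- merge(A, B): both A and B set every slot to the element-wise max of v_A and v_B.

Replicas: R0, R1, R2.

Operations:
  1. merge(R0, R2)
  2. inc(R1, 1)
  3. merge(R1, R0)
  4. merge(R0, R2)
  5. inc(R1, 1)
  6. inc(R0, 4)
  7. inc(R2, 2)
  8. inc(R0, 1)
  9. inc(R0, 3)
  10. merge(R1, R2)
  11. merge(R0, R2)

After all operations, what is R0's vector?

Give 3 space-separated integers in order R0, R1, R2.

Op 1: merge R0<->R2 -> R0=(0,0,0) R2=(0,0,0)
Op 2: inc R1 by 1 -> R1=(0,1,0) value=1
Op 3: merge R1<->R0 -> R1=(0,1,0) R0=(0,1,0)
Op 4: merge R0<->R2 -> R0=(0,1,0) R2=(0,1,0)
Op 5: inc R1 by 1 -> R1=(0,2,0) value=2
Op 6: inc R0 by 4 -> R0=(4,1,0) value=5
Op 7: inc R2 by 2 -> R2=(0,1,2) value=3
Op 8: inc R0 by 1 -> R0=(5,1,0) value=6
Op 9: inc R0 by 3 -> R0=(8,1,0) value=9
Op 10: merge R1<->R2 -> R1=(0,2,2) R2=(0,2,2)
Op 11: merge R0<->R2 -> R0=(8,2,2) R2=(8,2,2)

Answer: 8 2 2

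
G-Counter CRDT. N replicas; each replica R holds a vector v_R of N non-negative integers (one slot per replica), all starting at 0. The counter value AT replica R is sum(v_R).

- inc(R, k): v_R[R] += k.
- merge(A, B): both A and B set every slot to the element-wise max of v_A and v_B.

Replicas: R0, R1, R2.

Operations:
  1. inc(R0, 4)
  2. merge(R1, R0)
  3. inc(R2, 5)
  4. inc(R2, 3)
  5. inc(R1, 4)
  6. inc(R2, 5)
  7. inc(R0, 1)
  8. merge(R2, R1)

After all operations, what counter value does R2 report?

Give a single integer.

Op 1: inc R0 by 4 -> R0=(4,0,0) value=4
Op 2: merge R1<->R0 -> R1=(4,0,0) R0=(4,0,0)
Op 3: inc R2 by 5 -> R2=(0,0,5) value=5
Op 4: inc R2 by 3 -> R2=(0,0,8) value=8
Op 5: inc R1 by 4 -> R1=(4,4,0) value=8
Op 6: inc R2 by 5 -> R2=(0,0,13) value=13
Op 7: inc R0 by 1 -> R0=(5,0,0) value=5
Op 8: merge R2<->R1 -> R2=(4,4,13) R1=(4,4,13)

Answer: 21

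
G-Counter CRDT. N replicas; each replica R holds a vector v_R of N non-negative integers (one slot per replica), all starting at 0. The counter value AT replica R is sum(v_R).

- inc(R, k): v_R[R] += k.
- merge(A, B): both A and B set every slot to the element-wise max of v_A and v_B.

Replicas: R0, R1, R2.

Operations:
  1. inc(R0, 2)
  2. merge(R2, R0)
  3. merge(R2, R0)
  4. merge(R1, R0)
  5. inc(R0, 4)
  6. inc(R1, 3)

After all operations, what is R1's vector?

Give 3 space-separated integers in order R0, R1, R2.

Op 1: inc R0 by 2 -> R0=(2,0,0) value=2
Op 2: merge R2<->R0 -> R2=(2,0,0) R0=(2,0,0)
Op 3: merge R2<->R0 -> R2=(2,0,0) R0=(2,0,0)
Op 4: merge R1<->R0 -> R1=(2,0,0) R0=(2,0,0)
Op 5: inc R0 by 4 -> R0=(6,0,0) value=6
Op 6: inc R1 by 3 -> R1=(2,3,0) value=5

Answer: 2 3 0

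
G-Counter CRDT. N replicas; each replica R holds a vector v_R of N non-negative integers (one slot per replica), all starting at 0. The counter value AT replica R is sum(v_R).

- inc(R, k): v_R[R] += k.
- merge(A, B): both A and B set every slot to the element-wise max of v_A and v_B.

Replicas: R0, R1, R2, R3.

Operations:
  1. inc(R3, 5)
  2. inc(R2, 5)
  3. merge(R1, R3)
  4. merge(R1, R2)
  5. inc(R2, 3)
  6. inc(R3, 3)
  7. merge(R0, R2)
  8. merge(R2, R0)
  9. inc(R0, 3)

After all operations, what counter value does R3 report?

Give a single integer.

Op 1: inc R3 by 5 -> R3=(0,0,0,5) value=5
Op 2: inc R2 by 5 -> R2=(0,0,5,0) value=5
Op 3: merge R1<->R3 -> R1=(0,0,0,5) R3=(0,0,0,5)
Op 4: merge R1<->R2 -> R1=(0,0,5,5) R2=(0,0,5,5)
Op 5: inc R2 by 3 -> R2=(0,0,8,5) value=13
Op 6: inc R3 by 3 -> R3=(0,0,0,8) value=8
Op 7: merge R0<->R2 -> R0=(0,0,8,5) R2=(0,0,8,5)
Op 8: merge R2<->R0 -> R2=(0,0,8,5) R0=(0,0,8,5)
Op 9: inc R0 by 3 -> R0=(3,0,8,5) value=16

Answer: 8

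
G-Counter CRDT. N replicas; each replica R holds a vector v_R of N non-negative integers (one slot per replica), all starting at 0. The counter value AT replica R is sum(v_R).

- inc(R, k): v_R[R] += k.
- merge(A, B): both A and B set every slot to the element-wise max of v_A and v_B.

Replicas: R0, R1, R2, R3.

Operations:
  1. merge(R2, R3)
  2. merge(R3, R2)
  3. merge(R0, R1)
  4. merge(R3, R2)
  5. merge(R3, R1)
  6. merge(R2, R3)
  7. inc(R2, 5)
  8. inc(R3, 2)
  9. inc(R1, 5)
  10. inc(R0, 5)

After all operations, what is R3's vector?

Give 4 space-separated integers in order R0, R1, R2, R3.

Answer: 0 0 0 2

Derivation:
Op 1: merge R2<->R3 -> R2=(0,0,0,0) R3=(0,0,0,0)
Op 2: merge R3<->R2 -> R3=(0,0,0,0) R2=(0,0,0,0)
Op 3: merge R0<->R1 -> R0=(0,0,0,0) R1=(0,0,0,0)
Op 4: merge R3<->R2 -> R3=(0,0,0,0) R2=(0,0,0,0)
Op 5: merge R3<->R1 -> R3=(0,0,0,0) R1=(0,0,0,0)
Op 6: merge R2<->R3 -> R2=(0,0,0,0) R3=(0,0,0,0)
Op 7: inc R2 by 5 -> R2=(0,0,5,0) value=5
Op 8: inc R3 by 2 -> R3=(0,0,0,2) value=2
Op 9: inc R1 by 5 -> R1=(0,5,0,0) value=5
Op 10: inc R0 by 5 -> R0=(5,0,0,0) value=5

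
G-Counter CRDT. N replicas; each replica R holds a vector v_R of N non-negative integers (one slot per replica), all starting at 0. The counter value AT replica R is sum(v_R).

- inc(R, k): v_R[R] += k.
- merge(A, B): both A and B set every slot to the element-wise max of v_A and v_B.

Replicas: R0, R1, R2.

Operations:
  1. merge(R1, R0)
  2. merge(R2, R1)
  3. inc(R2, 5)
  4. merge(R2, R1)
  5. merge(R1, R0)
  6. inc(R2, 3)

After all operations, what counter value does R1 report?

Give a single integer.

Answer: 5

Derivation:
Op 1: merge R1<->R0 -> R1=(0,0,0) R0=(0,0,0)
Op 2: merge R2<->R1 -> R2=(0,0,0) R1=(0,0,0)
Op 3: inc R2 by 5 -> R2=(0,0,5) value=5
Op 4: merge R2<->R1 -> R2=(0,0,5) R1=(0,0,5)
Op 5: merge R1<->R0 -> R1=(0,0,5) R0=(0,0,5)
Op 6: inc R2 by 3 -> R2=(0,0,8) value=8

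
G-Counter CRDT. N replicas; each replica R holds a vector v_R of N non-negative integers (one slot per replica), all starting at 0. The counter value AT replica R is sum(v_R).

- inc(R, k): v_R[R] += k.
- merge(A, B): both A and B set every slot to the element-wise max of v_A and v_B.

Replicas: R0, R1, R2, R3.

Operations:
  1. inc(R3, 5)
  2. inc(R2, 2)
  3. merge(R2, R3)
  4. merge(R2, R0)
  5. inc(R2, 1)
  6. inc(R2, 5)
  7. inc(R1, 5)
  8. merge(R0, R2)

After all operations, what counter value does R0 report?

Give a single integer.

Answer: 13

Derivation:
Op 1: inc R3 by 5 -> R3=(0,0,0,5) value=5
Op 2: inc R2 by 2 -> R2=(0,0,2,0) value=2
Op 3: merge R2<->R3 -> R2=(0,0,2,5) R3=(0,0,2,5)
Op 4: merge R2<->R0 -> R2=(0,0,2,5) R0=(0,0,2,5)
Op 5: inc R2 by 1 -> R2=(0,0,3,5) value=8
Op 6: inc R2 by 5 -> R2=(0,0,8,5) value=13
Op 7: inc R1 by 5 -> R1=(0,5,0,0) value=5
Op 8: merge R0<->R2 -> R0=(0,0,8,5) R2=(0,0,8,5)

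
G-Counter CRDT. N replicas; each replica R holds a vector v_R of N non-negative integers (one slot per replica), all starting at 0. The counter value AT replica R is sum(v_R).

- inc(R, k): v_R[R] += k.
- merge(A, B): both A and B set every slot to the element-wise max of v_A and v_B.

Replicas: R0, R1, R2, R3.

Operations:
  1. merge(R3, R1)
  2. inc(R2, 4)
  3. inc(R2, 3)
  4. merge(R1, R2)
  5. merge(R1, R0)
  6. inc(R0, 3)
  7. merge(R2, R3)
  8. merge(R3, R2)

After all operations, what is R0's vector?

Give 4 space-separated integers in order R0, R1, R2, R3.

Op 1: merge R3<->R1 -> R3=(0,0,0,0) R1=(0,0,0,0)
Op 2: inc R2 by 4 -> R2=(0,0,4,0) value=4
Op 3: inc R2 by 3 -> R2=(0,0,7,0) value=7
Op 4: merge R1<->R2 -> R1=(0,0,7,0) R2=(0,0,7,0)
Op 5: merge R1<->R0 -> R1=(0,0,7,0) R0=(0,0,7,0)
Op 6: inc R0 by 3 -> R0=(3,0,7,0) value=10
Op 7: merge R2<->R3 -> R2=(0,0,7,0) R3=(0,0,7,0)
Op 8: merge R3<->R2 -> R3=(0,0,7,0) R2=(0,0,7,0)

Answer: 3 0 7 0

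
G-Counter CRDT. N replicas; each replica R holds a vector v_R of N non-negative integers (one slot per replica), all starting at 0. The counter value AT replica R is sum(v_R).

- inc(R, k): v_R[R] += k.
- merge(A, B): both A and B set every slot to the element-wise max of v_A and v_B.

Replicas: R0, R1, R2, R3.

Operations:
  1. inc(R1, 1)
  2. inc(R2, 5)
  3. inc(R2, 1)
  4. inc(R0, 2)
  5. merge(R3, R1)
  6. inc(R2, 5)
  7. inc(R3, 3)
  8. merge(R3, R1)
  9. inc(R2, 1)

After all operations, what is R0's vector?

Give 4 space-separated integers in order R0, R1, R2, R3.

Answer: 2 0 0 0

Derivation:
Op 1: inc R1 by 1 -> R1=(0,1,0,0) value=1
Op 2: inc R2 by 5 -> R2=(0,0,5,0) value=5
Op 3: inc R2 by 1 -> R2=(0,0,6,0) value=6
Op 4: inc R0 by 2 -> R0=(2,0,0,0) value=2
Op 5: merge R3<->R1 -> R3=(0,1,0,0) R1=(0,1,0,0)
Op 6: inc R2 by 5 -> R2=(0,0,11,0) value=11
Op 7: inc R3 by 3 -> R3=(0,1,0,3) value=4
Op 8: merge R3<->R1 -> R3=(0,1,0,3) R1=(0,1,0,3)
Op 9: inc R2 by 1 -> R2=(0,0,12,0) value=12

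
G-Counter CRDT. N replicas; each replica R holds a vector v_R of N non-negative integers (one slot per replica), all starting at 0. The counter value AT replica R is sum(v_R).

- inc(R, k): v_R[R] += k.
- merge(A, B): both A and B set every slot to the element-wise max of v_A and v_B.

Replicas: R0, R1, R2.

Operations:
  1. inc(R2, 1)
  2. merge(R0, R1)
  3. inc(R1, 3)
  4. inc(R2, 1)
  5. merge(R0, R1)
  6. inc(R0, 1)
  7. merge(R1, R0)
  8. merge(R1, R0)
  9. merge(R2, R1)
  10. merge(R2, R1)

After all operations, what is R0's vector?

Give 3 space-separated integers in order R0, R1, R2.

Op 1: inc R2 by 1 -> R2=(0,0,1) value=1
Op 2: merge R0<->R1 -> R0=(0,0,0) R1=(0,0,0)
Op 3: inc R1 by 3 -> R1=(0,3,0) value=3
Op 4: inc R2 by 1 -> R2=(0,0,2) value=2
Op 5: merge R0<->R1 -> R0=(0,3,0) R1=(0,3,0)
Op 6: inc R0 by 1 -> R0=(1,3,0) value=4
Op 7: merge R1<->R0 -> R1=(1,3,0) R0=(1,3,0)
Op 8: merge R1<->R0 -> R1=(1,3,0) R0=(1,3,0)
Op 9: merge R2<->R1 -> R2=(1,3,2) R1=(1,3,2)
Op 10: merge R2<->R1 -> R2=(1,3,2) R1=(1,3,2)

Answer: 1 3 0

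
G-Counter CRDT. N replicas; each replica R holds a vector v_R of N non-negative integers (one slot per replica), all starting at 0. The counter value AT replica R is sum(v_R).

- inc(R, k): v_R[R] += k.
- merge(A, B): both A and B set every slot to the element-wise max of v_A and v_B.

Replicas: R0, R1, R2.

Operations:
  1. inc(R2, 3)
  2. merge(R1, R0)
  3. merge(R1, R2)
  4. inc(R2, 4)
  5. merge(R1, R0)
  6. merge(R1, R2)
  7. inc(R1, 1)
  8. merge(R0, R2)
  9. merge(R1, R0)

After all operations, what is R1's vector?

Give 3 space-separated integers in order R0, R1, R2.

Answer: 0 1 7

Derivation:
Op 1: inc R2 by 3 -> R2=(0,0,3) value=3
Op 2: merge R1<->R0 -> R1=(0,0,0) R0=(0,0,0)
Op 3: merge R1<->R2 -> R1=(0,0,3) R2=(0,0,3)
Op 4: inc R2 by 4 -> R2=(0,0,7) value=7
Op 5: merge R1<->R0 -> R1=(0,0,3) R0=(0,0,3)
Op 6: merge R1<->R2 -> R1=(0,0,7) R2=(0,0,7)
Op 7: inc R1 by 1 -> R1=(0,1,7) value=8
Op 8: merge R0<->R2 -> R0=(0,0,7) R2=(0,0,7)
Op 9: merge R1<->R0 -> R1=(0,1,7) R0=(0,1,7)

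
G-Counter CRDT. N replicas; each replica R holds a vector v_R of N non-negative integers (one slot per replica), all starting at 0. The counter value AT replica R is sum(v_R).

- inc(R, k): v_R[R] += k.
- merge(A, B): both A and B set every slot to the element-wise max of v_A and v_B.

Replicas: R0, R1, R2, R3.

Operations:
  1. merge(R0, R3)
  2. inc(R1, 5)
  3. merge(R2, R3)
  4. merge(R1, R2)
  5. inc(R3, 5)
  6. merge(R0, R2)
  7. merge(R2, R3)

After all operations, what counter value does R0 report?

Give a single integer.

Op 1: merge R0<->R3 -> R0=(0,0,0,0) R3=(0,0,0,0)
Op 2: inc R1 by 5 -> R1=(0,5,0,0) value=5
Op 3: merge R2<->R3 -> R2=(0,0,0,0) R3=(0,0,0,0)
Op 4: merge R1<->R2 -> R1=(0,5,0,0) R2=(0,5,0,0)
Op 5: inc R3 by 5 -> R3=(0,0,0,5) value=5
Op 6: merge R0<->R2 -> R0=(0,5,0,0) R2=(0,5,0,0)
Op 7: merge R2<->R3 -> R2=(0,5,0,5) R3=(0,5,0,5)

Answer: 5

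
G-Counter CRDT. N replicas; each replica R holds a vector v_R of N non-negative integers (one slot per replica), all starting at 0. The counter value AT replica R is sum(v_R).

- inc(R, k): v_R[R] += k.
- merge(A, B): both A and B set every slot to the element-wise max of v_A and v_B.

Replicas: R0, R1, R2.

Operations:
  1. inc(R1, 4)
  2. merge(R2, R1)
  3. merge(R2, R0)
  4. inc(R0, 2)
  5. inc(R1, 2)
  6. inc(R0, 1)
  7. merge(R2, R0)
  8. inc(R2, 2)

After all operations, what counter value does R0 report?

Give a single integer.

Op 1: inc R1 by 4 -> R1=(0,4,0) value=4
Op 2: merge R2<->R1 -> R2=(0,4,0) R1=(0,4,0)
Op 3: merge R2<->R0 -> R2=(0,4,0) R0=(0,4,0)
Op 4: inc R0 by 2 -> R0=(2,4,0) value=6
Op 5: inc R1 by 2 -> R1=(0,6,0) value=6
Op 6: inc R0 by 1 -> R0=(3,4,0) value=7
Op 7: merge R2<->R0 -> R2=(3,4,0) R0=(3,4,0)
Op 8: inc R2 by 2 -> R2=(3,4,2) value=9

Answer: 7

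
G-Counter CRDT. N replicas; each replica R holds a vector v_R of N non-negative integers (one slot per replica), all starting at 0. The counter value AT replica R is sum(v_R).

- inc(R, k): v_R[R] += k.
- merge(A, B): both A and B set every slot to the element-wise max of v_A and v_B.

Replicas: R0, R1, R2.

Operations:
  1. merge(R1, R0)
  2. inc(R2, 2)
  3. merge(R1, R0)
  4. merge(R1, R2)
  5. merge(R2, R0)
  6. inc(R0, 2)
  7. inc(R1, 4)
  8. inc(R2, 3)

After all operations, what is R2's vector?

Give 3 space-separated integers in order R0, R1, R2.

Op 1: merge R1<->R0 -> R1=(0,0,0) R0=(0,0,0)
Op 2: inc R2 by 2 -> R2=(0,0,2) value=2
Op 3: merge R1<->R0 -> R1=(0,0,0) R0=(0,0,0)
Op 4: merge R1<->R2 -> R1=(0,0,2) R2=(0,0,2)
Op 5: merge R2<->R0 -> R2=(0,0,2) R0=(0,0,2)
Op 6: inc R0 by 2 -> R0=(2,0,2) value=4
Op 7: inc R1 by 4 -> R1=(0,4,2) value=6
Op 8: inc R2 by 3 -> R2=(0,0,5) value=5

Answer: 0 0 5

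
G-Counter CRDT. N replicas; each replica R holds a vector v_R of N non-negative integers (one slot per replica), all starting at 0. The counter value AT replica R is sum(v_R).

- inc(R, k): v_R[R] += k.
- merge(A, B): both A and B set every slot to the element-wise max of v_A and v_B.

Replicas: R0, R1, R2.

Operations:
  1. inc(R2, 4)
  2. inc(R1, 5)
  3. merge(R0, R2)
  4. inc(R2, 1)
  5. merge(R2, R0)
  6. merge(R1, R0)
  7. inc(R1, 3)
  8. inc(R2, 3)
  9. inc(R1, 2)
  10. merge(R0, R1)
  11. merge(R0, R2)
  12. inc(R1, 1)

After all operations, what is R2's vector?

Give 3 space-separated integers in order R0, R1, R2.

Op 1: inc R2 by 4 -> R2=(0,0,4) value=4
Op 2: inc R1 by 5 -> R1=(0,5,0) value=5
Op 3: merge R0<->R2 -> R0=(0,0,4) R2=(0,0,4)
Op 4: inc R2 by 1 -> R2=(0,0,5) value=5
Op 5: merge R2<->R0 -> R2=(0,0,5) R0=(0,0,5)
Op 6: merge R1<->R0 -> R1=(0,5,5) R0=(0,5,5)
Op 7: inc R1 by 3 -> R1=(0,8,5) value=13
Op 8: inc R2 by 3 -> R2=(0,0,8) value=8
Op 9: inc R1 by 2 -> R1=(0,10,5) value=15
Op 10: merge R0<->R1 -> R0=(0,10,5) R1=(0,10,5)
Op 11: merge R0<->R2 -> R0=(0,10,8) R2=(0,10,8)
Op 12: inc R1 by 1 -> R1=(0,11,5) value=16

Answer: 0 10 8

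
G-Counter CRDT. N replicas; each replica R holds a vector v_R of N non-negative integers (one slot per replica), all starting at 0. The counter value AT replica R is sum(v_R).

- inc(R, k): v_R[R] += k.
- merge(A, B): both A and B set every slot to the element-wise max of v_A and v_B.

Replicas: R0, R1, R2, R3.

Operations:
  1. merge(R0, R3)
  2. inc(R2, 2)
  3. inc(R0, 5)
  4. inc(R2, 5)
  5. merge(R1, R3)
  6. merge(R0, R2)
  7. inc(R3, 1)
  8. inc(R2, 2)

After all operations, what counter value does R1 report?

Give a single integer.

Answer: 0

Derivation:
Op 1: merge R0<->R3 -> R0=(0,0,0,0) R3=(0,0,0,0)
Op 2: inc R2 by 2 -> R2=(0,0,2,0) value=2
Op 3: inc R0 by 5 -> R0=(5,0,0,0) value=5
Op 4: inc R2 by 5 -> R2=(0,0,7,0) value=7
Op 5: merge R1<->R3 -> R1=(0,0,0,0) R3=(0,0,0,0)
Op 6: merge R0<->R2 -> R0=(5,0,7,0) R2=(5,0,7,0)
Op 7: inc R3 by 1 -> R3=(0,0,0,1) value=1
Op 8: inc R2 by 2 -> R2=(5,0,9,0) value=14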